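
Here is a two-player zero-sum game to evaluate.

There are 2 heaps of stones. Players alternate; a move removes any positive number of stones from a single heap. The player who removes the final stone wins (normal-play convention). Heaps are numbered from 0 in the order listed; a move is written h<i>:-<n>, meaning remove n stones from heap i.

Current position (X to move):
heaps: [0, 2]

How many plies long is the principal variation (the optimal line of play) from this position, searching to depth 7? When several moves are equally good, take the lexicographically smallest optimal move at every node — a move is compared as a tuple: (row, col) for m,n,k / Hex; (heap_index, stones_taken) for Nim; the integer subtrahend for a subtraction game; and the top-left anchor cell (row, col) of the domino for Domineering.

PV length from [(0,2)]: 1 ply

ply 1, X at (0,2) | h1:-1=-1→(0,1); h1:-2=+1→(0,0)*
ply 2: (0,0) is terminal -1 (O); from (0,2) depth 7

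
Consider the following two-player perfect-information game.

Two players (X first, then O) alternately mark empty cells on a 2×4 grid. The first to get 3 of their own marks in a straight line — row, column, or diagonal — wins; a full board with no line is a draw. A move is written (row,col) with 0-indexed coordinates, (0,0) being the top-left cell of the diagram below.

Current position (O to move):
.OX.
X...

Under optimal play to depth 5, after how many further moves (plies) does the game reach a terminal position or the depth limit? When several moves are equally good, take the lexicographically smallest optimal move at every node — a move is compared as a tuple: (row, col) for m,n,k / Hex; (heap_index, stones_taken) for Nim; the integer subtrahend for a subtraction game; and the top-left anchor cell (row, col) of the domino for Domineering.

PV length from [.OX./X...]: 5 plies

p1 O@[.OX./X...]: (0,0)[OOX./X...]+0* (0,3)[.OXO/X...]+0 (1,1)[.OX./XO..]+0 (1,2)[.OX./X.O.]+0 (1,3)[.OX./X..O]+0
p2 X@[OOX./X...]: (0,3)[OOXX/X...]+0* (1,1)[OOX./XX..]+0 (1,2)[OOX./X.X.]+0 (1,3)[OOX./X..X]+0
p3 O@[OOXX/X...]: (1,1)[OOXX/XO..]+0* (1,2)[OOXX/X.O.]+0 (1,3)[OOXX/X..O]+0
p4 X@[OOXX/XO..]: (1,2)[OOXX/XOX.]+0* (1,3)[OOXX/XO.X]+0
p5 O@[OOXX/XOX.]: (1,3)[OOXX/XOXO]+0*
p6 X@[OOXX/XOXO] terminal +0; root [.OX./X...] d5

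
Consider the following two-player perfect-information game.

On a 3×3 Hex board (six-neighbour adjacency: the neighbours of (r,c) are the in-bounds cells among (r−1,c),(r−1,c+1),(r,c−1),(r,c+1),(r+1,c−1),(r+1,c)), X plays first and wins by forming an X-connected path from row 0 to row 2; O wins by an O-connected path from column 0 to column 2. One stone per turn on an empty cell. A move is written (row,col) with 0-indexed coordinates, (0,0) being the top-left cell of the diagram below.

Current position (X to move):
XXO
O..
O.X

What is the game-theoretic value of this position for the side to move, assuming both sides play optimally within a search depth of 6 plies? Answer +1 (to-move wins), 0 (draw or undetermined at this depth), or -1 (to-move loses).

ply 1, X at XXO/O../O.X | (1,1)=+1→XXO/OX./O.X*; (1,2)=-1→XXO/O.X/O.X; (2,1)=-1→XXO/O../OXX
ply 2, O at XXO/OX./O.X | (1,2)=-1→XXO/OXO/O.X*; (2,1)=-1→XXO/OX./OOX
ply 3, X at XXO/OXO/O.X | (2,1)=+1→XXO/OXO/OXX*
ply 4: XXO/OXO/OXX is terminal -1 (O); from XXO/O../O.X depth 6

value(XXO/O../O.X, X) = +1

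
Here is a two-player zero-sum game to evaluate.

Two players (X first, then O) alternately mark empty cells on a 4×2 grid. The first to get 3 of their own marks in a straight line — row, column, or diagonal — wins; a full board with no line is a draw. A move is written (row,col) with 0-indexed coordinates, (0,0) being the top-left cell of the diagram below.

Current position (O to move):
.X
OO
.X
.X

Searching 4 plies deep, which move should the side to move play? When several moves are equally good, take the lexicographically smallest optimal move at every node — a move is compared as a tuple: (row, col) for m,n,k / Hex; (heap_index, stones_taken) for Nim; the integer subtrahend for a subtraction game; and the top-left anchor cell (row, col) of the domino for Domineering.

O's best at [.X/OO/.X/.X]: (2,0)

[.X/OO/.X/.X] O move#1: (0,0):+0/OX/OO/.X/.X, (2,0):+1/.X/OO/OX/.X*, (3,0):+0/.X/OO/.X/OX
[.X/OO/OX/.X] X move#2: (0,0):-1/XX/OO/OX/.X*, (3,0):-1/.X/OO/OX/XX
[XX/OO/OX/.X] O move#3: (3,0):+1/XX/OO/OX/OX*
[XX/OO/OX/OX] end (terminal -1, X#4); searched .X/OO/.X/.X to 4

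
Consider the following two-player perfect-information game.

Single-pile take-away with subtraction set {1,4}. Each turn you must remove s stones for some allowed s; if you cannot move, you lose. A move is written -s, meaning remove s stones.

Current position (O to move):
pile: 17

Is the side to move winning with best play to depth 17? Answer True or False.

p1 O@[17]: -1[16]-1* -4[13]-1
p2 X@[16]: -1[15]+1* -4[12]+1
p3 O@[15]: -1[14]-1* -4[11]-1
p4 X@[14]: -1[13]-1 -4[10]+1*
p5 O@[10]: -1[9]-1* -4[6]-1
p6 X@[9]: -1[8]-1 -4[5]+1*
p7 O@[5]: -1[4]-1* -4[1]-1
p8 X@[4]: -1[3]-1 -4[0]+1*
p9 O@[0] terminal -1; root [17] d17

O winning at [17]: False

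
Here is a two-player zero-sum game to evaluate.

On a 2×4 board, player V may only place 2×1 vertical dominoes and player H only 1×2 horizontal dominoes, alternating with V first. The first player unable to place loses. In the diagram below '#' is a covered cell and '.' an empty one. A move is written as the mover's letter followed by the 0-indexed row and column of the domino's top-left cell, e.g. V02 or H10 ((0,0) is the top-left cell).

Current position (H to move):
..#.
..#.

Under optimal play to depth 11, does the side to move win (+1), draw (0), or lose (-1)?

value(..#./..#., H) = +1

p1 H@[..#./..#.]: H00[###./..#.]+1* H10[..#./###.]+1
p2 V@[###./..#.]: V03[####/..##]-1*
p3 H@[####/..##]: H10[####/####]+1*
p4 V@[####/####] terminal -1; root [..#./..#.] d11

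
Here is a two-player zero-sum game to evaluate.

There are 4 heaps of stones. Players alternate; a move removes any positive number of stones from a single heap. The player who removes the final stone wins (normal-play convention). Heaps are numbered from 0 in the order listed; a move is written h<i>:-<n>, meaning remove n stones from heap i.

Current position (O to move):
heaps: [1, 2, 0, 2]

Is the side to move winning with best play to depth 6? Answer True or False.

p1 O@[(1,2,0,2)]: h0:-1[(0,2,0,2)]+1* h1:-1[(1,1,0,2)]-1 h1:-2[(1,0,0,2)]-1 h3:-1[(1,2,0,1)]-1 h3:-2[(1,2,0,0)]-1
p2 X@[(0,2,0,2)]: h1:-1[(0,1,0,2)]-1* h1:-2[(0,0,0,2)]-1 h3:-1[(0,2,0,1)]-1 h3:-2[(0,2,0,0)]-1
p3 O@[(0,1,0,2)]: h1:-1[(0,0,0,2)]-1 h3:-1[(0,1,0,1)]+1* h3:-2[(0,1,0,0)]-1
p4 X@[(0,1,0,1)]: h1:-1[(0,0,0,1)]-1* h3:-1[(0,1,0,0)]-1
p5 O@[(0,0,0,1)]: h3:-1[(0,0,0,0)]+1*
p6 X@[(0,0,0,0)] terminal -1; root [(1,2,0,2)] d6

O winning at [(1,2,0,2)]: True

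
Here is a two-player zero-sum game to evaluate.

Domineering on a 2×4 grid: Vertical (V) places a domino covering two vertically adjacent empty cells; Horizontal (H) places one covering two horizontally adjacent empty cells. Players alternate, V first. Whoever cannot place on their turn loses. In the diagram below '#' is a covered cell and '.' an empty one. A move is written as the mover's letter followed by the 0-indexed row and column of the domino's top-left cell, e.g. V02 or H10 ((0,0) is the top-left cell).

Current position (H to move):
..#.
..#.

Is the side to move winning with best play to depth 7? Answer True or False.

H winning at [..#./..#.]: True

[..#./..#.] H move#1: H00:+1/###./..#.*, H10:+1/..#./###.
[###./..#.] V move#2: V03:-1/####/..##*
[####/..##] H move#3: H10:+1/####/####*
[####/####] end (terminal -1, V#4); searched ..#./..#. to 7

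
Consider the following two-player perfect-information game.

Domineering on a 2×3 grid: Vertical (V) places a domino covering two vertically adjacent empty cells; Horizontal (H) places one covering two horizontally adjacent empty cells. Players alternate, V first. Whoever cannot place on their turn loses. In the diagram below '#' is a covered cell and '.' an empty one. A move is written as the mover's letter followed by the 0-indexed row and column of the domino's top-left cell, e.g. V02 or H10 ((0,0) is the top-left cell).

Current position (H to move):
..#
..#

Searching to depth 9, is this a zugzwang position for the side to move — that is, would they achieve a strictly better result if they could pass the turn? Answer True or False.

zugzwang(..#/..#, H) = False

ply 1, H at ..#/..# | H00=+1→###/..#*; H10=+1→..#/###
ply 2: ###/..# is terminal -1 (V); from ..#/..# depth 9
pass branch (V moves first from the same position):
  | ply 1, V at ..#/..# | V00=+1→#.#/#.#*; V01=+1→.##/.##
  | ply 2: #.#/#.# is terminal -1 (H); from ..#/..# depth 9
H moving scores +1; H passing scores -1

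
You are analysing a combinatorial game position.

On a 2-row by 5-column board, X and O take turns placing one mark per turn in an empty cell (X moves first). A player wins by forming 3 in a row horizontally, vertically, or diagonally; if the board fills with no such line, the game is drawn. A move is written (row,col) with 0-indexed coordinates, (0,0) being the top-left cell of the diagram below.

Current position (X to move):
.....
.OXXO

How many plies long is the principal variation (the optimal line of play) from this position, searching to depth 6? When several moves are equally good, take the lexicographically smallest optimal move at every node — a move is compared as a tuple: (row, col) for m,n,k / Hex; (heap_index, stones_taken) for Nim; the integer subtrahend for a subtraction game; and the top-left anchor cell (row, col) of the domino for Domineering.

p1 X@[...../.OXXO]: (0,0)[X..../.OXXO]+0* (0,1)[.X.../.OXXO]+0 (0,2)[..X../.OXXO]+0 (0,3)[...X./.OXXO]+0 (0,4)[....X/.OXXO]+0 (1,0)[...../XOXXO]+0
p2 O@[X..../.OXXO]: (0,1)[XO.../.OXXO]+0* (0,2)[X.O../.OXXO]+0 (0,3)[X..O./.OXXO]+0 (0,4)[X...O/.OXXO]+0 (1,0)[X..../OOXXO]+0
p3 X@[XO.../.OXXO]: (0,2)[XOX../.OXXO]+0* (0,3)[XO.X./.OXXO]+0 (0,4)[XO..X/.OXXO]+0 (1,0)[XO.../XOXXO]+0
p4 O@[XOX../.OXXO]: (0,3)[XOXO./.OXXO]+0* (0,4)[XOX.O/.OXXO]+0 (1,0)[XOX../OOXXO]+0
p5 X@[XOXO./.OXXO]: (0,4)[XOXOX/.OXXO]+0* (1,0)[XOXO./XOXXO]+0
p6 O@[XOXOX/.OXXO]: (1,0)[XOXOX/OOXXO]+0*
p7 X@[XOXOX/OOXXO] terminal +0; root [...../.OXXO] d6

PV length from [...../.OXXO]: 6 plies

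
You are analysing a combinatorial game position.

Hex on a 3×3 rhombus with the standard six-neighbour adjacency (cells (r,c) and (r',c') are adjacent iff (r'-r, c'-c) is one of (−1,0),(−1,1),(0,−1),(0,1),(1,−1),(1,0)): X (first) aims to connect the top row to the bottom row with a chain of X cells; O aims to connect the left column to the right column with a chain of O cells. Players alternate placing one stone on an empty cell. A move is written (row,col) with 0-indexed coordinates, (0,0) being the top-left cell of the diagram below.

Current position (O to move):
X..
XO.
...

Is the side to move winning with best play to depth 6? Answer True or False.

p1 O@[X../XO./...]: (0,1)[XO./XO./...]-1 (0,2)[X.O/XO./...]-1 (1,2)[X../XOO/...]-1 (2,0)[X../XO./O..]+1* (2,1)[X../XO./.O.]-1 (2,2)[X../XO./..O]-1
p2 X@[X../XO./O..]: (0,1)[XX./XO./O..]-1* (0,2)[X.X/XO./O..]-1 (1,2)[X../XOX/O..]-1 (2,1)[X../XO./OX.]-1 (2,2)[X../XO./O.X]-1
p3 O@[XX./XO./O..]: (0,2)[XXO/XO./O..]+1* (1,2)[XX./XOO/O..]+1 (2,1)[XX./XO./OO.]+1 (2,2)[XX./XO./O.O]+1
p4 X@[XXO/XO./O..] terminal -1; root [X../XO./...] d6

O winning at [X../XO./...]: True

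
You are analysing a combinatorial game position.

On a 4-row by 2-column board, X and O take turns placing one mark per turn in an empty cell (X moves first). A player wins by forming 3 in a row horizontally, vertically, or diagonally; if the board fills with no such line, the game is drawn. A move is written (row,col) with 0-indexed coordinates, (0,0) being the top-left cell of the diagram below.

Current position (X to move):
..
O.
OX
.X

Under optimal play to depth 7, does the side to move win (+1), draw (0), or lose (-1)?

value(../O./OX/.X, X) = +1

p1 X@[../O./OX/.X]: (0,0)[X./O./OX/.X]-1 (0,1)[.X/O./OX/.X]-1 (1,1)[../OX/OX/.X]+1* (3,0)[../O./OX/XX]-1
p2 O@[../OX/OX/.X] terminal -1; root [../O./OX/.X] d7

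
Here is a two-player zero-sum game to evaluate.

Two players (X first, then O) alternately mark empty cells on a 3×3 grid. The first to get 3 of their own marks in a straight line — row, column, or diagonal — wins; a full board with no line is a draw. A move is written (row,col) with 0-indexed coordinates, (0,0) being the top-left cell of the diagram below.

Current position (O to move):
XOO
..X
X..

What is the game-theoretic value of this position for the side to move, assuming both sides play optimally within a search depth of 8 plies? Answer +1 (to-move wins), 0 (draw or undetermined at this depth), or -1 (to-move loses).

p1 O@[XOO/..X/X..]: (1,0)[XOO/O.X/X..]-1* (1,1)[XOO/.OX/X..]-1 (2,1)[XOO/..X/XO.]-1 (2,2)[XOO/..X/X.O]-1
p2 X@[XOO/O.X/X..]: (1,1)[XOO/OXX/X..]+0 (2,1)[XOO/O.X/XX.]+0 (2,2)[XOO/O.X/X.X]+1*
p3 O@[XOO/O.X/X.X]: (1,1)[XOO/OOX/X.X]-1* (2,1)[XOO/O.X/XOX]-1
p4 X@[XOO/OOX/X.X]: (2,1)[XOO/OOX/XXX]+1*
p5 O@[XOO/OOX/XXX] terminal -1; root [XOO/..X/X..] d8

value(XOO/..X/X.., O) = -1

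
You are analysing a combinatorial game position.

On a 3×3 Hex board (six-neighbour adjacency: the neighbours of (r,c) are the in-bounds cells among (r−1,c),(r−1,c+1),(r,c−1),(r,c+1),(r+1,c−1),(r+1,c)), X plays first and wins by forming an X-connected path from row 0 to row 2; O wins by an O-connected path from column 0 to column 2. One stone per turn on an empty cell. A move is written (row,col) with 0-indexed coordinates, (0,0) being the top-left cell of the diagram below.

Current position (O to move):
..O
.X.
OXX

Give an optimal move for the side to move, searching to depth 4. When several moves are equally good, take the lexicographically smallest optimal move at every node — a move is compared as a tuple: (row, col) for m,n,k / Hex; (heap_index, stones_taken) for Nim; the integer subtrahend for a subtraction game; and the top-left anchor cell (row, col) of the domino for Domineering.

ply 1, O at ..O/.X./OXX | (0,0)=-1→O.O/.X./OXX; (0,1)=+1→.OO/.X./OXX*; (1,0)=-1→..O/OX./OXX; (1,2)=-1→..O/.XO/OXX
ply 2, X at .OO/.X./OXX | (0,0)=-1→XOO/.X./OXX*; (1,0)=-1→.OO/XX./OXX; (1,2)=-1→.OO/.XX/OXX
ply 3, O at XOO/.X./OXX | (1,0)=+1→XOO/OX./OXX*; (1,2)=-1→XOO/.XO/OXX
ply 4: XOO/OX./OXX is terminal -1 (X); from ..O/.X./OXX depth 4

O's best at [..O/.X./OXX]: (0,1)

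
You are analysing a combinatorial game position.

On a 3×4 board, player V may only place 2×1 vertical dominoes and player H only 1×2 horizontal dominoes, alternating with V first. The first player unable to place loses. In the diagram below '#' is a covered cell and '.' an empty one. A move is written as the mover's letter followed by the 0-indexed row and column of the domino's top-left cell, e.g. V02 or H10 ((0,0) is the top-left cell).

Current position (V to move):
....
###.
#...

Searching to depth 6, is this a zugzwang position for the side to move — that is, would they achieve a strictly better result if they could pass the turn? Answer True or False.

zugzwang(..../###./#..., V) = False

[..../###./#...] V move#1: V03:-1/...#/####/#...*, V13:-1/..../####/#..#
[...#/####/#...] H move#2: H00:+1/##.#/####/#...*, H01:+1/.###/####/#..., H21:+1/...#/####/###., H22:+1/...#/####/#.##
[##.#/####/#...] end (terminal -1, V#3); searched ..../###./#... to 6
if V skipped the turn, H would face:
~ [..../###./#...] H move#1: H00:+1/##../###./#...*, H01:+1/.##./###./#..., H02:+1/..##/###./#..., H21:+1/..../###./###., H22:+1/..../###./#.##
~ [##../###./#...] V move#2: V03:-1/##.#/####/#...*, V13:-1/##../####/#..#
~ [##.#/####/#...] H move#3: H21:+1/##.#/####/###.*, H22:+1/##.#/####/#.##
~ [##.#/####/###.] end (terminal -1, V#4); searched ..../###./#... to 6
compare (V): move=-1 vs pass=-1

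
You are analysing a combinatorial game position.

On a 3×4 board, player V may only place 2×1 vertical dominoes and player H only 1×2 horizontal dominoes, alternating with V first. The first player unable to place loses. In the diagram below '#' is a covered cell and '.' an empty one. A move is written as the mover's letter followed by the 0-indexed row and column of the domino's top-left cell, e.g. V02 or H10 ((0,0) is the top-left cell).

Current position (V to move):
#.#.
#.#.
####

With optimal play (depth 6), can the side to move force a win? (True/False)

p1 V@[#.#./#.#./####]: V01[###./###./####]+1* V03[#.##/#.##/####]+1
p2 H@[###./###./####] terminal -1; root [#.#./#.#./####] d6

V winning at [#.#./#.#./####]: True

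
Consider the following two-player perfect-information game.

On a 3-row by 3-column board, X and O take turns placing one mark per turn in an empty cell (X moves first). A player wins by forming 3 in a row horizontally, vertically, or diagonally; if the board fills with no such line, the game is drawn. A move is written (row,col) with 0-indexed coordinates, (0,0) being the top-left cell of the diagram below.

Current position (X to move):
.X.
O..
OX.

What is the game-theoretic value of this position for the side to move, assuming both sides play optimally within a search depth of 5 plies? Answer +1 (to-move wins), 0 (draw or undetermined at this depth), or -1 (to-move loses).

[.X./O../OX.] X move#1: (0,0):+1/XX./O../OX.*, (0,2):-1/.XX/O../OX., (1,1):+1/.X./OX./OX., (1,2):-1/.X./O.X/OX., (2,2):-1/.X./O../OXX
[XX./O../OX.] O move#2: (0,2):-1/XXO/O../OX.*, (1,1):-1/XX./OO./OX., (1,2):-1/XX./O.O/OX., (2,2):-1/XX./O../OXO
[XXO/O../OX.] X move#3: (1,1):+1/XXO/OX./OX.*, (1,2):-1/XXO/O.X/OX., (2,2):-1/XXO/O../OXX
[XXO/OX./OX.] end (terminal -1, O#4); searched .X./O../OX. to 5

value(.X./O../OX., X) = +1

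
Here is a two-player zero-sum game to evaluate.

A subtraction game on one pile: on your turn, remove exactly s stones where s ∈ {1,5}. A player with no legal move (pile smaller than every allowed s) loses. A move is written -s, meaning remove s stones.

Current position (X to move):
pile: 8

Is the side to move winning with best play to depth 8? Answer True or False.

X winning at [8]: False

[8] X move#1: -1:-1/7*, -5:-1/3
[7] O move#2: -1:+1/6*, -5:+1/2
[6] X move#3: -1:-1/5*, -5:-1/1
[5] O move#4: -1:+1/4*, -5:+1/0
[4] X move#5: -1:-1/3*
[3] O move#6: -1:+1/2*
[2] X move#7: -1:-1/1*
[1] O move#8: -1:+1/0*
[0] end (terminal -1, X#9); searched 8 to 8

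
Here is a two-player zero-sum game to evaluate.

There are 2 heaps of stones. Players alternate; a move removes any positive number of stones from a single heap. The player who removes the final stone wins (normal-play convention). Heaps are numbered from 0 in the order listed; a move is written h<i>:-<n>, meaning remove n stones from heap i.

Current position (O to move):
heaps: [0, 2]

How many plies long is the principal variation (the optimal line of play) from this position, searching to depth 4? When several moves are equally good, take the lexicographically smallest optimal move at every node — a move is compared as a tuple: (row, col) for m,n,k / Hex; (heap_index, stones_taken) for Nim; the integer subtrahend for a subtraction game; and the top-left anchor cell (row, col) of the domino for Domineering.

ply 1, O at (0,2) | h1:-1=-1→(0,1); h1:-2=+1→(0,0)*
ply 2: (0,0) is terminal -1 (X); from (0,2) depth 4

PV length from [(0,2)]: 1 ply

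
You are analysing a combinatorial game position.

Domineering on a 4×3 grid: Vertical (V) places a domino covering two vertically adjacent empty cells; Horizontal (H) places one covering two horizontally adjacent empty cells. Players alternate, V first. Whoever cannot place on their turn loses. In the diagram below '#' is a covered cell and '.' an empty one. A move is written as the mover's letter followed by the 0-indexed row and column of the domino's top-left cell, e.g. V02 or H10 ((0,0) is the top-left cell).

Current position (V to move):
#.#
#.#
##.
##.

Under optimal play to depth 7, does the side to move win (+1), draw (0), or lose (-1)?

[#.#/#.#/##./##.] V move#1: V01:+1/###/###/##./##.*, V22:+1/#.#/#.#/###/###
[###/###/##./##.] end (terminal -1, H#2); searched #.#/#.#/##./##. to 7

value(#.#/#.#/##./##., V) = +1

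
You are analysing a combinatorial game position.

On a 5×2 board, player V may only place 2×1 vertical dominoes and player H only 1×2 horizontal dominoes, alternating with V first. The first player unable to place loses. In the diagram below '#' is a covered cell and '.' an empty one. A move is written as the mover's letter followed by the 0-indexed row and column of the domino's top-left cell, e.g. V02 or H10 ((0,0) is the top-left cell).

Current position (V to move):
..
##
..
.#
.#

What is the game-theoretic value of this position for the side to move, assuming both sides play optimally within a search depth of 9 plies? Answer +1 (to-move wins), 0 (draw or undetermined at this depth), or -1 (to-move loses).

[../##/../.#/.#] V move#1: V20:-1/../##/#./##/.#*, V30:-1/../##/../##/##
[../##/#./##/.#] H move#2: H00:+1/##/##/#./##/.#*
[##/##/#./##/.#] end (terminal -1, V#3); searched ../##/../.#/.# to 9

value(../##/../.#/.#, V) = -1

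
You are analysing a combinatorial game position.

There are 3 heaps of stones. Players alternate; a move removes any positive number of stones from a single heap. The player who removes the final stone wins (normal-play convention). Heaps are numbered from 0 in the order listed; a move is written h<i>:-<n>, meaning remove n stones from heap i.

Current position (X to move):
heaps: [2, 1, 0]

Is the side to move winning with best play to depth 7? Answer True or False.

X winning at [(2,1,0)]: True

ply 1, X at (2,1,0) | h0:-1=+1→(1,1,0)*; h0:-2=-1→(0,1,0); h1:-1=-1→(2,0,0)
ply 2, O at (1,1,0) | h0:-1=-1→(0,1,0)*; h1:-1=-1→(1,0,0)
ply 3, X at (0,1,0) | h1:-1=+1→(0,0,0)*
ply 4: (0,0,0) is terminal -1 (O); from (2,1,0) depth 7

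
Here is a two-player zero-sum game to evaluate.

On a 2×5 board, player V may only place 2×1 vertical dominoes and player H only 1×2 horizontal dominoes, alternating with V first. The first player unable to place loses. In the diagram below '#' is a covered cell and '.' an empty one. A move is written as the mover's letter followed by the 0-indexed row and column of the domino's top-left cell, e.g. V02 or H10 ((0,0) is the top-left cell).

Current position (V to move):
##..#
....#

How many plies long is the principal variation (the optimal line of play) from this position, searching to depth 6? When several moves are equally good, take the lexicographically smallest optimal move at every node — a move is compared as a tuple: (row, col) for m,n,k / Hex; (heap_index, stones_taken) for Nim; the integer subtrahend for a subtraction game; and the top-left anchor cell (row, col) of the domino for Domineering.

[##..#/....#] V move#1: V02:+1/###.#/..#.#*, V03:-1/##.##/...##
[###.#/..#.#] H move#2: H10:-1/###.#/###.#*
[###.#/###.#] V move#3: V03:+1/#####/#####*
[#####/#####] end (terminal -1, H#4); searched ##..#/....# to 6

PV length from [##..#/....#]: 3 plies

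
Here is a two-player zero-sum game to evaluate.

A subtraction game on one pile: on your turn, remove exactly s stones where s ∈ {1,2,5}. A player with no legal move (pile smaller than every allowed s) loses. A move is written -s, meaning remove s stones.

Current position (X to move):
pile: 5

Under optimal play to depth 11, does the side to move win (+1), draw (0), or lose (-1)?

p1 X@[5]: -1[4]-1 -2[3]+1* -5[0]+1
p2 O@[3]: -1[2]-1* -2[1]-1
p3 X@[2]: -1[1]-1 -2[0]+1*
p4 O@[0] terminal -1; root [5] d11

value(5, X) = +1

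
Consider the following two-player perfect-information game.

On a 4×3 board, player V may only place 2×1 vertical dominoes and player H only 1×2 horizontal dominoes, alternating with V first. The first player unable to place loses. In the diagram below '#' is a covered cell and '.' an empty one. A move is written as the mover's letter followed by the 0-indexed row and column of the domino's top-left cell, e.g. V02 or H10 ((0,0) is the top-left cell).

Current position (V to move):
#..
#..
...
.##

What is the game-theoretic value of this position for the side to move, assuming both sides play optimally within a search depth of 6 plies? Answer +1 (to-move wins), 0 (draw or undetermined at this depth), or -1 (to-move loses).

value(#../#../.../.##, V) = +1

ply 1, V at #../#../.../.## | V01=+1→##./##./.../.##*; V02=+1→#.#/#.#/.../.##; V11=+1→#../##./.#./.##; V12=+1→#../#.#/..#/.##; V20=-1→#../#../#../###
ply 2, H at ##./##./.../.## | H20=-1→##./##./##./.##*; H21=-1→##./##./.##/.##
ply 3, V at ##./##./##./.## | V02=+1→###/###/##./.##*; V12=+1→##./###/###/.##
ply 4: ###/###/##./.## is terminal -1 (H); from #../#../.../.## depth 6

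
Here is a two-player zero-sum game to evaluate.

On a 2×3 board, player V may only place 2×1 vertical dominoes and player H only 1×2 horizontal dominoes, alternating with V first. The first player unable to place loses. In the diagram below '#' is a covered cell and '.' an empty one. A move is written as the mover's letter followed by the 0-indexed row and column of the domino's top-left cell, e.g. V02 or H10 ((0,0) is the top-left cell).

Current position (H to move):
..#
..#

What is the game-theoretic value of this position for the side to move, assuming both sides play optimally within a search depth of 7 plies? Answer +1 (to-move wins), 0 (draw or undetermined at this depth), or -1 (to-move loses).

value(..#/..#, H) = +1

p1 H@[..#/..#]: H00[###/..#]+1* H10[..#/###]+1
p2 V@[###/..#] terminal -1; root [..#/..#] d7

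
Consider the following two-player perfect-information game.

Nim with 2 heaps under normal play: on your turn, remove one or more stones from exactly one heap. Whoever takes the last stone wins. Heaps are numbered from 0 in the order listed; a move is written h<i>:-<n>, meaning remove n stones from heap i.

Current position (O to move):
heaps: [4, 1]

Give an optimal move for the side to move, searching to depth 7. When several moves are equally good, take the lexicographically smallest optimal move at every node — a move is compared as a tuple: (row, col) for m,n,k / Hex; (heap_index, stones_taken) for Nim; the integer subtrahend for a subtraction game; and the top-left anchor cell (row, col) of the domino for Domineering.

O's best at [(4,1)]: h0:-3

ply 1, O at (4,1) | h0:-1=-1→(3,1); h0:-2=-1→(2,1); h0:-3=+1→(1,1)*; h0:-4=-1→(0,1); h1:-1=-1→(4,0)
ply 2, X at (1,1) | h0:-1=-1→(0,1)*; h1:-1=-1→(1,0)
ply 3, O at (0,1) | h1:-1=+1→(0,0)*
ply 4: (0,0) is terminal -1 (X); from (4,1) depth 7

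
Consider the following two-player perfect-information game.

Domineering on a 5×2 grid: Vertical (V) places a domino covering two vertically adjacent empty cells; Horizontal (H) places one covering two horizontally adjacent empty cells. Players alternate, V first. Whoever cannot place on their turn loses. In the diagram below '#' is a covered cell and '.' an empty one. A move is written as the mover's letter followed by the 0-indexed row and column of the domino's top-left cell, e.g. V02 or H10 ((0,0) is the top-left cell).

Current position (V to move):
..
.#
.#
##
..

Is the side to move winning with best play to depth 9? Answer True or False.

[../.#/.#/##/..] V move#1: V00:-1/#./##/.#/##/..*, V10:-1/../##/##/##/..
[#./##/.#/##/..] H move#2: H40:+1/#./##/.#/##/##*
[#./##/.#/##/##] end (terminal -1, V#3); searched ../.#/.#/##/.. to 9

V winning at [../.#/.#/##/..]: False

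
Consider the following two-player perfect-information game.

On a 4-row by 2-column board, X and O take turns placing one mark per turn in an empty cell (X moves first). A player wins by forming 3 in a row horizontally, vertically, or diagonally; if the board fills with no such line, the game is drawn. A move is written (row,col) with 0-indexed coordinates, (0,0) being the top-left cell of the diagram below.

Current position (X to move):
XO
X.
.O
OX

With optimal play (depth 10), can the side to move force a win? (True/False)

ply 1, X at XO/X./.O/OX | (1,1)=+0→XO/XX/.O/OX; (2,0)=+1→XO/X./XO/OX*
ply 2: XO/X./XO/OX is terminal -1 (O); from XO/X./.O/OX depth 10

X winning at [XO/X./.O/OX]: True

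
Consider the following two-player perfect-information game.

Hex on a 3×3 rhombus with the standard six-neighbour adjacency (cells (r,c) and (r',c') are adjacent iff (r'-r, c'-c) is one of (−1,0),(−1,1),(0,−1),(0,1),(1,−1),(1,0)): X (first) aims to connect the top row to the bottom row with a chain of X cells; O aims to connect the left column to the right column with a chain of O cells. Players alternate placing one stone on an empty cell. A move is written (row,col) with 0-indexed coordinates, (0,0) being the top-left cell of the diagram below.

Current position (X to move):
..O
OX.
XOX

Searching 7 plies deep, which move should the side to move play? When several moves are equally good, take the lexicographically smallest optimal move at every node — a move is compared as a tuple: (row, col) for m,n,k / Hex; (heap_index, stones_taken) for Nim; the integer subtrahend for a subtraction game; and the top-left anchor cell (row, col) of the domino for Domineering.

X's best at [..O/OX./XOX]: (0,1)

[..O/OX./XOX] X move#1: (0,0):-1/X.O/OX./XOX, (0,1):+1/.XO/OX./XOX*, (1,2):-1/..O/OXX/XOX
[.XO/OX./XOX] end (terminal -1, O#2); searched ..O/OX./XOX to 7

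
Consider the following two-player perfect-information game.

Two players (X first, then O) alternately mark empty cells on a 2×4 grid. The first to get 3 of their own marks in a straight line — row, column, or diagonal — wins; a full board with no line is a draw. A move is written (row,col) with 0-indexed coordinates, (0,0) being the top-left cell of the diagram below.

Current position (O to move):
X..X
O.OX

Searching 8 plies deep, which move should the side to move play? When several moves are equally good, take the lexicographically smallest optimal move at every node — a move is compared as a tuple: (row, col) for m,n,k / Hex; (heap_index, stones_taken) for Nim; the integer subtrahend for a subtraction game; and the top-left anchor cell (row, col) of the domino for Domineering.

O's best at [X..X/O.OX]: (1,1)

ply 1, O at X..X/O.OX | (0,1)=+0→XO.X/O.OX; (0,2)=+0→X.OX/O.OX; (1,1)=+1→X..X/OOOX*
ply 2: X..X/OOOX is terminal -1 (X); from X..X/O.OX depth 8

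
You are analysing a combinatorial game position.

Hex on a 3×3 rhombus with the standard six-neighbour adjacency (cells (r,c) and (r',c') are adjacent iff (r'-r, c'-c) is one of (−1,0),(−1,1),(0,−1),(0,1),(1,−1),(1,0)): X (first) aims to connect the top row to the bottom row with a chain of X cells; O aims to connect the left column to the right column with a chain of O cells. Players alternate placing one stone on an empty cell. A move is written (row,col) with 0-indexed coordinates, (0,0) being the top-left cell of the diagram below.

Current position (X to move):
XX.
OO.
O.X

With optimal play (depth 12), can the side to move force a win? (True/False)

ply 1, X at XX./OO./O.X | (0,2)=-1→XXX/OO./O.X*; (1,2)=-1→XX./OOX/O.X; (2,1)=-1→XX./OO./OXX
ply 2, O at XXX/OO./O.X | (1,2)=+1→XXX/OOO/O.X*; (2,1)=-1→XXX/OO./OOX
ply 3: XXX/OOO/O.X is terminal -1 (X); from XX./OO./O.X depth 12

X winning at [XX./OO./O.X]: False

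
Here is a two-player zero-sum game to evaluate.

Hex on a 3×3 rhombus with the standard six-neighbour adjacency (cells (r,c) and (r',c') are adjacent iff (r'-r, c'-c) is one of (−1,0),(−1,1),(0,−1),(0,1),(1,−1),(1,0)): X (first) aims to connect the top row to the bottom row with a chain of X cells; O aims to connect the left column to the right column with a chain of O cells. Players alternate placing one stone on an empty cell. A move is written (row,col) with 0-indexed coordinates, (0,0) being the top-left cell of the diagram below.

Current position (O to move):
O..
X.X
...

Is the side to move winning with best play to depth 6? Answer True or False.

O winning at [O../X.X/...]: False

ply 1, O at O../X.X/... | (0,1)=-1→OO./X.X/...*; (0,2)=-1→O.O/X.X/...; (1,1)=-1→O../XOX/...; (2,0)=-1→O../X.X/O..; (2,1)=-1→O../X.X/.O.; (2,2)=-1→O../X.X/..O
ply 2, X at OO./X.X/... | (0,2)=+1→OOX/X.X/...*; (1,1)=-1→OO./XXX/...; (2,0)=-1→OO./X.X/X..; (2,1)=-1→OO./X.X/.X.; (2,2)=-1→OO./X.X/..X
ply 3, O at OOX/X.X/... | (1,1)=-1→OOX/XOX/...*; (2,0)=-1→OOX/X.X/O..; (2,1)=-1→OOX/X.X/.O.; (2,2)=-1→OOX/X.X/..O
ply 4, X at OOX/XOX/... | (2,0)=+1→OOX/XOX/X..*; (2,1)=+1→OOX/XOX/.X.; (2,2)=+1→OOX/XOX/..X
ply 5, O at OOX/XOX/X.. | (2,1)=-1→OOX/XOX/XO.*; (2,2)=-1→OOX/XOX/X.O
ply 6, X at OOX/XOX/XO. | (2,2)=+1→OOX/XOX/XOX*
ply 7: OOX/XOX/XOX is terminal -1 (O); from O../X.X/... depth 6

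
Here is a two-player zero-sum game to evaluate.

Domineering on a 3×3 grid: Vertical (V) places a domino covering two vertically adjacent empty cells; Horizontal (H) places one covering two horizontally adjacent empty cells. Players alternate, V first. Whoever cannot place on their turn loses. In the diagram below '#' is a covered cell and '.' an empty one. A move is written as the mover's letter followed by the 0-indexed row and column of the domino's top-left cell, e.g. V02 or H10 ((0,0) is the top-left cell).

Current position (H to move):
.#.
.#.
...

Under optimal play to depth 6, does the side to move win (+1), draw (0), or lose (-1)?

value(.#./.#./..., H) = -1

ply 1, H at .#./.#./... | H20=-1→.#./.#./##.*; H21=-1→.#./.#./.##
ply 2, V at .#./.#./##. | V00=+1→##./##./##.*; V02=+1→.##/.##/##.; V12=+1→.#./.##/###
ply 3: ##./##./##. is terminal -1 (H); from .#./.#./... depth 6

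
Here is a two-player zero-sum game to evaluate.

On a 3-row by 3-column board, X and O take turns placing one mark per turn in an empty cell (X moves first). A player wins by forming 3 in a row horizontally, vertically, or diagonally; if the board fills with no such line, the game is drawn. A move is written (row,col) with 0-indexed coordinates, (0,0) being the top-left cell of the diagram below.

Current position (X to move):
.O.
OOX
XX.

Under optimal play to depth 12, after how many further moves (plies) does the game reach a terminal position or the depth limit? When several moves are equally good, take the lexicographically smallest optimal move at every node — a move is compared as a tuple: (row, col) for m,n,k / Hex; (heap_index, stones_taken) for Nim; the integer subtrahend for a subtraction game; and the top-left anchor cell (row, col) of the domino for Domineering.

PV length from [.O./OOX/XX.]: 1 ply

p1 X@[.O./OOX/XX.]: (0,0)[XO./OOX/XX.]+0 (0,2)[.OX/OOX/XX.]+0 (2,2)[.O./OOX/XXX]+1*
p2 O@[.O./OOX/XXX] terminal -1; root [.O./OOX/XX.] d12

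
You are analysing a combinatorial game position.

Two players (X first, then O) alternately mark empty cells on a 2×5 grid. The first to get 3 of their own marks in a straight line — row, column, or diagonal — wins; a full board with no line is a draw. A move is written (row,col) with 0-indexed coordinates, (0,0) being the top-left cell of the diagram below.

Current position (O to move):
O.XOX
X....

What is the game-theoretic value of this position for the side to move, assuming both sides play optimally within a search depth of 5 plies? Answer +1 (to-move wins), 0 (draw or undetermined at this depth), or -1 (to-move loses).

[O.XOX/X....] O move#1: (0,1):+0/OOXOX/X....*, (1,1):+0/O.XOX/XO..., (1,2):+0/O.XOX/X.O.., (1,3):+0/O.XOX/X..O., (1,4):+0/O.XOX/X...O
[OOXOX/X....] X move#2: (1,1):+0/OOXOX/XX...*, (1,2):+0/OOXOX/X.X.., (1,3):+0/OOXOX/X..X., (1,4):+0/OOXOX/X...X
[OOXOX/XX...] O move#3: (1,2):+0/OOXOX/XXO..*, (1,3):-1/OOXOX/XX.O., (1,4):-1/OOXOX/XX..O
[OOXOX/XXO..] X move#4: (1,3):+0/OOXOX/XXOX.*, (1,4):+0/OOXOX/XXO.X
[OOXOX/XXOX.] O move#5: (1,4):+0/OOXOX/XXOXO*
[OOXOX/XXOXO] end (terminal +0, X#6); searched O.XOX/X.... to 5

value(O.XOX/X...., O) = 0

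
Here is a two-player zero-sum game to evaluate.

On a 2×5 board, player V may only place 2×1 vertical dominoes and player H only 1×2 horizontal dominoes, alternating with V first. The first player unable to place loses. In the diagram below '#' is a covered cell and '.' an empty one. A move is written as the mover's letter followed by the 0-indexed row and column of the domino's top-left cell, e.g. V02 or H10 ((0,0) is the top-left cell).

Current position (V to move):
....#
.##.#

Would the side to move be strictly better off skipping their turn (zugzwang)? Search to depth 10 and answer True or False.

p1 V@[....#/.##.#]: V00[#...#/###.#]-1* V03[...##/.####]-1
p2 H@[#...#/###.#]: H01[###.#/###.#]-1 H02[#.###/###.#]+1*
p3 V@[#.###/###.#] terminal -1; root [....#/.##.#] d10
if V skipped the turn, H would face:
~ p1 H@[....#/.##.#]: H00[##..#/.##.#]-1* H01[.##.#/.##.#]-1 H02[..###/.##.#]-1
~ p2 V@[##..#/.##.#]: V03[##.##/.####]+1*
~ p3 H@[##.##/.####] terminal -1; root [....#/.##.#] d10
compare (V): move=-1 vs pass=+1

zugzwang(....#/.##.#, V) = True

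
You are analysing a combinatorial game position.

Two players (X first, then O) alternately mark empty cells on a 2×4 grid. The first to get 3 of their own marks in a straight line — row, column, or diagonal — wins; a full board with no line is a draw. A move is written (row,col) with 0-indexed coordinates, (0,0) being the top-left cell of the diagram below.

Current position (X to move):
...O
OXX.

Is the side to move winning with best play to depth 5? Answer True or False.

X winning at [...O/OXX.]: True

ply 1, X at ...O/OXX. | (0,0)=+0→X..O/OXX.; (0,1)=+0→.X.O/OXX.; (0,2)=+0→..XO/OXX.; (1,3)=+1→...O/OXXX*
ply 2: ...O/OXXX is terminal -1 (O); from ...O/OXX. depth 5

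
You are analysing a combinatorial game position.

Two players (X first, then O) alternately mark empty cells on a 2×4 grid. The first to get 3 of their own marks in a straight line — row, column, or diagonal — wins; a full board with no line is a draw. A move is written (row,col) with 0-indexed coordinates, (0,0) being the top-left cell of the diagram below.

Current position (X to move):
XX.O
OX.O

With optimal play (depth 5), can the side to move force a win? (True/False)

X winning at [XX.O/OX.O]: True

[XX.O/OX.O] X move#1: (0,2):+1/XXXO/OX.O*, (1,2):+0/XX.O/OXXO
[XXXO/OX.O] end (terminal -1, O#2); searched XX.O/OX.O to 5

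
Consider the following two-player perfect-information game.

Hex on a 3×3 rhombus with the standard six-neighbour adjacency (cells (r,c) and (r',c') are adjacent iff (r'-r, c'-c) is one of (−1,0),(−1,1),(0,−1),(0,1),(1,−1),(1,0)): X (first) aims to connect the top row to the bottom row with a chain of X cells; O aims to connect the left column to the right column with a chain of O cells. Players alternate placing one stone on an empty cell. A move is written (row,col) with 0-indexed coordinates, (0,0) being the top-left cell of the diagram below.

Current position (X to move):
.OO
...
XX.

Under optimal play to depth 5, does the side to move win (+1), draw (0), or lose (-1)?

[.OO/.../XX.] X move#1: (0,0):-1/XOO/.../XX.*, (1,0):-1/.OO/X../XX., (1,1):-1/.OO/.X./XX., (1,2):-1/.OO/..X/XX., (2,2):-1/.OO/.../XXX
[XOO/.../XX.] O move#2: (1,0):+1/XOO/O../XX.*, (1,1):-1/XOO/.O./XX., (1,2):-1/XOO/..O/XX., (2,2):-1/XOO/.../XXO
[XOO/O../XX.] end (terminal -1, X#3); searched .OO/.../XX. to 5

value(.OO/.../XX., X) = -1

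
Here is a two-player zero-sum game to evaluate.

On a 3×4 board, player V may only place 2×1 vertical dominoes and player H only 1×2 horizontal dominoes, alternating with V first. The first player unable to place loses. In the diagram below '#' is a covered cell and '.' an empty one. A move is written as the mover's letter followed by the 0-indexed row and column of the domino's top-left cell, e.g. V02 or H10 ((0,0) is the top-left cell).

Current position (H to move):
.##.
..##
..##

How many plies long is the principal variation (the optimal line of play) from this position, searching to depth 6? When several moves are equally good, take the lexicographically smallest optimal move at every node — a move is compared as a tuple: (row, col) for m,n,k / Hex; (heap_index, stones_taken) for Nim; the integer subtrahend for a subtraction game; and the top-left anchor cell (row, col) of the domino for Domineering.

[.##./..##/..##] H move#1: H10:+1/.##./####/..##*, H20:-1/.##./..##/####
[.##./####/..##] end (terminal -1, V#2); searched .##./..##/..## to 6

PV length from [.##./..##/..##]: 1 ply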